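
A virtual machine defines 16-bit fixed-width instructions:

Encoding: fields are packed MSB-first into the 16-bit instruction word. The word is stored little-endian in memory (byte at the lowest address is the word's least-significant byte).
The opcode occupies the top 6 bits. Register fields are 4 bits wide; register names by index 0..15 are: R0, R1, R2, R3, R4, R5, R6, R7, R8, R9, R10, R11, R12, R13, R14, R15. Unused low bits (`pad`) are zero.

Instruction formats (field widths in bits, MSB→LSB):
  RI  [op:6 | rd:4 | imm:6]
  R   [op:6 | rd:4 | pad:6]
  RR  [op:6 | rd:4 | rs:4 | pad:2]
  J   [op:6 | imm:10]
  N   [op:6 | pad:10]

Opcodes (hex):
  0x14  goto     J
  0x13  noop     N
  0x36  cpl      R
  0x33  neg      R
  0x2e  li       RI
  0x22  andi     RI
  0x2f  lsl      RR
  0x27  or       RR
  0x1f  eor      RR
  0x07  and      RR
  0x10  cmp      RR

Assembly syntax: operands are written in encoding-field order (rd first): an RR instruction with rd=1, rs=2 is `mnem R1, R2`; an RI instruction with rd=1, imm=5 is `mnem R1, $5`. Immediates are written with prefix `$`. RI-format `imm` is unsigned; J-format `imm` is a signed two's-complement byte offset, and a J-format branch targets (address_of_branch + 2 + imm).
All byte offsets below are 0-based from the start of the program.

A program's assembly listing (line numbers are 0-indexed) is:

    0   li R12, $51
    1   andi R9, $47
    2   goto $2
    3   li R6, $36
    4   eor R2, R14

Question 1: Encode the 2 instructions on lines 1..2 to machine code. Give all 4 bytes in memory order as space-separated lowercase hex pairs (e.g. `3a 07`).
6f 8a 02 50

1. andi fields op=0x22:6|rd=9:4|imm=47:6 → word 8a6fh → 6f 8a
2. goto fields op=0x14:6|imm=2:10 → word 5002h → 02 50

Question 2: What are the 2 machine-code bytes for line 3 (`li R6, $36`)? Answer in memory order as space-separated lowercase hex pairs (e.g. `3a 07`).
L3: li op=0x2e:6|rd=6:4|imm=36:6 ⇒ 0xb9a4 ⇒ little a4 b9

a4 b9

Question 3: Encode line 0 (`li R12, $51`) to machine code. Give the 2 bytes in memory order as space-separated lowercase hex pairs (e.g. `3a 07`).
33 bb

0. li fields op=0x2e:6|rd=12:4|imm=51:6 → word bb33h → 33 bb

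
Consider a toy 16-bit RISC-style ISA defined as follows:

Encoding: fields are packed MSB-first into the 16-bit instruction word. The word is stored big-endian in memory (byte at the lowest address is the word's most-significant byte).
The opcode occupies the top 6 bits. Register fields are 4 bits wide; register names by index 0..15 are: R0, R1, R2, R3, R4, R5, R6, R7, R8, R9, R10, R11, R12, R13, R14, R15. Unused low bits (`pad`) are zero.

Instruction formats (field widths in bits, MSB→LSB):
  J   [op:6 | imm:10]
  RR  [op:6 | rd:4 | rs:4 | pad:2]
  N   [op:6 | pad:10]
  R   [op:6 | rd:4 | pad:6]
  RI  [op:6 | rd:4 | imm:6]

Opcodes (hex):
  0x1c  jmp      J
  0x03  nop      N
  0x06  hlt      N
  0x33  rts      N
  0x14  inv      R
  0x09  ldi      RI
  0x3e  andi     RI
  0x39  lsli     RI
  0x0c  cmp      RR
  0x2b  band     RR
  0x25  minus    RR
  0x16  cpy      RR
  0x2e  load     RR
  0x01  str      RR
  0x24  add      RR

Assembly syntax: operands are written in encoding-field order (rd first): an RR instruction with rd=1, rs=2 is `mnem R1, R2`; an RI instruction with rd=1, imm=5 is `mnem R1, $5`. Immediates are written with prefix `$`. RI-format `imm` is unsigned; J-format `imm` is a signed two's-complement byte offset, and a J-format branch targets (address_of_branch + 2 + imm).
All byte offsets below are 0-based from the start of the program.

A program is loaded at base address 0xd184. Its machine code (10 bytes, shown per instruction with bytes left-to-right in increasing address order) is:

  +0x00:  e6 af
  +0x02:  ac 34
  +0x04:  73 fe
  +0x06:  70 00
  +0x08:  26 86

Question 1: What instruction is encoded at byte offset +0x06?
jmp $0

+0x06: 70 00 ⇒ word 0x7000 (big)
  opcode bits[15:10]=0x1c: jmp/J
  imm@[9:0]=0x0 ⇒ $0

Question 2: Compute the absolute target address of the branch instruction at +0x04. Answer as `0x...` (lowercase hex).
@+04  big-endian(73 fe) = 0x73fe
  top 6b → 0x1c → jmp [J]
  imm@[9:0]=0x3fe (s10→-2) ⇒ $-2
  target = base 0xd184 + off 0x04 + 2 + imm -2 = 0xd188

0xd188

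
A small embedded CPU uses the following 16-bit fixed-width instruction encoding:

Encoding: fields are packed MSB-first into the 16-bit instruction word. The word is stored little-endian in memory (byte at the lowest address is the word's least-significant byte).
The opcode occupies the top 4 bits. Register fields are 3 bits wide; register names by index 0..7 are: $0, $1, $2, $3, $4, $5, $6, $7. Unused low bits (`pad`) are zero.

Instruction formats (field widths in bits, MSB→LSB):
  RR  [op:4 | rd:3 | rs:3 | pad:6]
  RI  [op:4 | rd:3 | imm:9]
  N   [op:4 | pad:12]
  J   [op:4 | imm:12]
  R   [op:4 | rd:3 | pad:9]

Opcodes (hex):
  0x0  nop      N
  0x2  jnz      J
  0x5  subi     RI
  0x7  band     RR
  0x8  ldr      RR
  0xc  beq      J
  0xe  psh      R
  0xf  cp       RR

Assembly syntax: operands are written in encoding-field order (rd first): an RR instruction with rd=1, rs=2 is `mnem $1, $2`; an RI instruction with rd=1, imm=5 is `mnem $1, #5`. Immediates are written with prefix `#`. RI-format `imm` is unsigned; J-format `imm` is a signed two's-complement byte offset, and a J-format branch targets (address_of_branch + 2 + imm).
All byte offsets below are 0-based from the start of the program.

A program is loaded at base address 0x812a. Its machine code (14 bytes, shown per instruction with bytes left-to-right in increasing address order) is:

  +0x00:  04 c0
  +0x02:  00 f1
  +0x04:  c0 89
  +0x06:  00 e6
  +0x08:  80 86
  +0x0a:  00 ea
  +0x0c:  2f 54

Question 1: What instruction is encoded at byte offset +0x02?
cp $0, $4

+0x02: 00 f1 ⇒ word 0xf100 (little)
  opcode bits[15:12]=0xf: cp/RR
  rd@[11:9]=0x0 ⇒ $0
  rs@[8:6]=0x4 ⇒ $4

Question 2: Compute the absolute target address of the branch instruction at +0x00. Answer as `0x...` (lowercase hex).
+0x00: 04 c0 ⇒ word 0xc004 (little)
  top 4b → 0xc → beq [J]
  imm: (w>>0)&0xfff=0x4 → #4
  target = base 0x812a + off 0x00 + 2 + imm 4 = 0x8130

0x8130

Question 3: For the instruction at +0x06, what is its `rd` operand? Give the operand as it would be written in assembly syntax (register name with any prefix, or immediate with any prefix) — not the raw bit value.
$3

@+06  little-endian(00 e6) = 0xe600
  op=0xe600>>12=0xe ⇒ psh (R)
  rd: (w>>9)&0x7=0x3 → $3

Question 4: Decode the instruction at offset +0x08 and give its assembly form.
ldr $3, $2

@+08  little-endian(80 86) = 0x8680
  top 4b → 0x8 → ldr [RR]
  [11:9] rd=3 = $3
  [8:6] rs=2 = $2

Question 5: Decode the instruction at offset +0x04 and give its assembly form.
+0x04: c0 89 ⇒ word 0x89c0 (little)
  opcode bits[15:12]=0x8: ldr/RR
  rd@[11:9]=0x4 ⇒ $4
  rs@[8:6]=0x7 ⇒ $7

ldr $4, $7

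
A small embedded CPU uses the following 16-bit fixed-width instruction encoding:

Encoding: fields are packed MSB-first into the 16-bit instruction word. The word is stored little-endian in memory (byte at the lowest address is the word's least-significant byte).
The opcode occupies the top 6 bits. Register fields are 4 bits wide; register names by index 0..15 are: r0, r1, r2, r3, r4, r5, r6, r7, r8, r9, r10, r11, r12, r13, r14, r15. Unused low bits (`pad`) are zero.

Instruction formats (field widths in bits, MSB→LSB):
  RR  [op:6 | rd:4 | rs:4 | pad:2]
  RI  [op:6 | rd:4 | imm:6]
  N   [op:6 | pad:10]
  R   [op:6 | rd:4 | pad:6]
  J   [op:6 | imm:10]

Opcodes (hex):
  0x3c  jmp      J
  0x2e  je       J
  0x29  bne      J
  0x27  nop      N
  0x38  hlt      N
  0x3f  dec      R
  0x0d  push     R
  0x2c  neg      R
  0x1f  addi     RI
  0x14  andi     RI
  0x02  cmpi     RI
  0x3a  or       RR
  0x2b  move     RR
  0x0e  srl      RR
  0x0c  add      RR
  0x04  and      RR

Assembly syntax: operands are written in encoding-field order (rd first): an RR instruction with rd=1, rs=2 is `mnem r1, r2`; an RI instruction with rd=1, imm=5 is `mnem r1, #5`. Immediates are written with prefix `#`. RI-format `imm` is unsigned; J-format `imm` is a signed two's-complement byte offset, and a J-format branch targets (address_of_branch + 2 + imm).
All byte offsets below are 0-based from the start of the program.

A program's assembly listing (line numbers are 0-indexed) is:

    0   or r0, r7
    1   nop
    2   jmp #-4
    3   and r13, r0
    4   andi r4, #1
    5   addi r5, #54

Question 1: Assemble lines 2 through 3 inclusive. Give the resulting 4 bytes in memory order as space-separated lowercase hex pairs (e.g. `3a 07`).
fc f3 40 13

line 2 (jmp): pack op=0x3c:6|imm=-4:10 = 0xf3fc; little→ fc f3
line 3 (and): pack op=0x4:6|rd=13:4|rs=0:4|pad=0:2 = 0x1340; little→ 40 13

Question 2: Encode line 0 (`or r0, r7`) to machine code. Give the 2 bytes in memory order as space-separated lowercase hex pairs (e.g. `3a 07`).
1c e8

line 0 (or): pack op=0x3a:6|rd=0:4|rs=7:4|pad=0:2 = 0xe81c; little→ 1c e8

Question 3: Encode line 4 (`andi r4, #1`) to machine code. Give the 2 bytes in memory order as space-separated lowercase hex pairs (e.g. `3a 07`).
4. andi fields op=0x14:6|rd=4:4|imm=1:6 → word 5101h → 01 51

01 51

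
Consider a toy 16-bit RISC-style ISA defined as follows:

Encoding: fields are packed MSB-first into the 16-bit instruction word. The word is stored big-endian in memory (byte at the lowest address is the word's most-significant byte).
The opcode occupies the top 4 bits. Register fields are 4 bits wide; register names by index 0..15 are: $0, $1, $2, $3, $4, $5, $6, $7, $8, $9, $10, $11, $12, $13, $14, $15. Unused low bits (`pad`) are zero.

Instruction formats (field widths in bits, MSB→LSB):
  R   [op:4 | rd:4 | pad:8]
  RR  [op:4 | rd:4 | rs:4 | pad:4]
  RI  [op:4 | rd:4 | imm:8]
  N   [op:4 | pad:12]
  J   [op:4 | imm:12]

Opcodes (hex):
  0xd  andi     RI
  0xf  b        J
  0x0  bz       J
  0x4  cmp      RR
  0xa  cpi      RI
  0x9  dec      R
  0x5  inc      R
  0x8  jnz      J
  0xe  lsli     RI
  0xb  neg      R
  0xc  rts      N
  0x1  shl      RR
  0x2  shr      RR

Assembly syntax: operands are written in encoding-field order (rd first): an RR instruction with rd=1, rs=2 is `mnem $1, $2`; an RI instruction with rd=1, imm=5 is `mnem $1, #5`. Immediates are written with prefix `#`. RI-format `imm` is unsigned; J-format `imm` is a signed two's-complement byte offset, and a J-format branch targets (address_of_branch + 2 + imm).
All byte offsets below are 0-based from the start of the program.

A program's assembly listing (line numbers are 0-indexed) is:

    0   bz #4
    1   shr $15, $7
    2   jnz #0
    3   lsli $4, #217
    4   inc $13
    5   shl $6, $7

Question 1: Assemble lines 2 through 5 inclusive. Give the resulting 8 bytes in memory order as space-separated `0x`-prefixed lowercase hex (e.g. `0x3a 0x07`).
2. jnz fields op=0x8:4|imm=0:12 → word 8000h → 80 00
3. lsli fields op=0xe:4|rd=4:4|imm=217:8 → word e4d9h → e4 d9
4. inc fields op=0x5:4|rd=13:4|pad=0:8 → word 5d00h → 5d 00
5. shl fields op=0x1:4|rd=6:4|rs=7:4|pad=0:4 → word 1670h → 16 70

0x80 0x00 0xe4 0xd9 0x5d 0x00 0x16 0x70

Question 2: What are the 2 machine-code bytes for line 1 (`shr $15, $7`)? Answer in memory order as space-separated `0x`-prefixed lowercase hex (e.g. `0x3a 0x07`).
0x2f 0x70

L1: shr op=0x2:4|rd=15:4|rs=7:4|pad=0:4 ⇒ 0x2f70 ⇒ big 2f 70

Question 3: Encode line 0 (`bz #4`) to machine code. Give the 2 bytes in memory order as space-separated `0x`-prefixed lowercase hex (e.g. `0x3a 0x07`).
line 0 (bz): pack op=0x0:4|imm=4:12 = 0x0004; big→ 00 04

0x00 0x04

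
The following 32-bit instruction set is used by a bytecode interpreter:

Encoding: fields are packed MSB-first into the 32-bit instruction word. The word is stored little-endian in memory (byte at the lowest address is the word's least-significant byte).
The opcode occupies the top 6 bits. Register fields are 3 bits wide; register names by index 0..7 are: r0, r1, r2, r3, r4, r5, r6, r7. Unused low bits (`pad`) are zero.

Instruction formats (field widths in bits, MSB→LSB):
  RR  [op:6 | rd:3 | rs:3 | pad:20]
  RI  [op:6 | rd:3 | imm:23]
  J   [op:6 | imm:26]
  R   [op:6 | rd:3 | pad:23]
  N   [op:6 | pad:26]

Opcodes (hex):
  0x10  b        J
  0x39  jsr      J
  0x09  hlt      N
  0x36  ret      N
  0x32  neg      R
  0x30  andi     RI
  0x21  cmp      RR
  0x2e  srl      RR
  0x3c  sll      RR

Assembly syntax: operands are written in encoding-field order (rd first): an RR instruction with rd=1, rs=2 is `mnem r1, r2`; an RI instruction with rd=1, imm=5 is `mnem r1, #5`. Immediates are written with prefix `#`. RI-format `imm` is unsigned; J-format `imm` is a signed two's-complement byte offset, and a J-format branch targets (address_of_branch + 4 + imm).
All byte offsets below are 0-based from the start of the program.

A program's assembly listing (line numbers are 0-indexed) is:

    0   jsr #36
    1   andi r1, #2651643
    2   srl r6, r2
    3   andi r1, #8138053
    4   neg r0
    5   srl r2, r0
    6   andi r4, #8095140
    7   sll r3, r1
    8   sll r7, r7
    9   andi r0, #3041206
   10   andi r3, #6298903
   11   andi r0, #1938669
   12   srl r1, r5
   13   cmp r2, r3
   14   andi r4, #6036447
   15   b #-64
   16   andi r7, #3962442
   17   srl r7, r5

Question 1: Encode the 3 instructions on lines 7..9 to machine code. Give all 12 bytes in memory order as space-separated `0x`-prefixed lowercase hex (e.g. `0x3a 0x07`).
line 7 (sll): pack op=0x3c:6|rd=3:3|rs=1:3|pad=0:20 = 0xf1900000; little→ 00 00 90 f1
line 8 (sll): pack op=0x3c:6|rd=7:3|rs=7:3|pad=0:20 = 0xf3f00000; little→ 00 00 f0 f3
line 9 (andi): pack op=0x30:6|rd=0:3|imm=3041206:23 = 0xc02e67b6; little→ b6 67 2e c0

0x00 0x00 0x90 0xf1 0x00 0x00 0xf0 0xf3 0xb6 0x67 0x2e 0xc0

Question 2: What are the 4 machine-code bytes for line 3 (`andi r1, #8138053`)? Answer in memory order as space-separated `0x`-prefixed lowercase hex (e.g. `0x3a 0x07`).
0x45 0x2d 0xfc 0xc0

line 3 (andi): pack op=0x30:6|rd=1:3|imm=8138053:23 = 0xc0fc2d45; little→ 45 2d fc c0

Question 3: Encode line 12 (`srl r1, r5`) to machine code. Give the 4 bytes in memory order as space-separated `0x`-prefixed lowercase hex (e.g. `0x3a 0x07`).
L12: srl op=0x2e:6|rd=1:3|rs=5:3|pad=0:20 ⇒ 0xb8d00000 ⇒ little 00 00 d0 b8

0x00 0x00 0xd0 0xb8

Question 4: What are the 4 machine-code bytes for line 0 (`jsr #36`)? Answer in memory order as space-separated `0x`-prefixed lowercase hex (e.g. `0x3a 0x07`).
0x24 0x00 0x00 0xe4

L0: jsr op=0x39:6|imm=36:26 ⇒ 0xe4000024 ⇒ little 24 00 00 e4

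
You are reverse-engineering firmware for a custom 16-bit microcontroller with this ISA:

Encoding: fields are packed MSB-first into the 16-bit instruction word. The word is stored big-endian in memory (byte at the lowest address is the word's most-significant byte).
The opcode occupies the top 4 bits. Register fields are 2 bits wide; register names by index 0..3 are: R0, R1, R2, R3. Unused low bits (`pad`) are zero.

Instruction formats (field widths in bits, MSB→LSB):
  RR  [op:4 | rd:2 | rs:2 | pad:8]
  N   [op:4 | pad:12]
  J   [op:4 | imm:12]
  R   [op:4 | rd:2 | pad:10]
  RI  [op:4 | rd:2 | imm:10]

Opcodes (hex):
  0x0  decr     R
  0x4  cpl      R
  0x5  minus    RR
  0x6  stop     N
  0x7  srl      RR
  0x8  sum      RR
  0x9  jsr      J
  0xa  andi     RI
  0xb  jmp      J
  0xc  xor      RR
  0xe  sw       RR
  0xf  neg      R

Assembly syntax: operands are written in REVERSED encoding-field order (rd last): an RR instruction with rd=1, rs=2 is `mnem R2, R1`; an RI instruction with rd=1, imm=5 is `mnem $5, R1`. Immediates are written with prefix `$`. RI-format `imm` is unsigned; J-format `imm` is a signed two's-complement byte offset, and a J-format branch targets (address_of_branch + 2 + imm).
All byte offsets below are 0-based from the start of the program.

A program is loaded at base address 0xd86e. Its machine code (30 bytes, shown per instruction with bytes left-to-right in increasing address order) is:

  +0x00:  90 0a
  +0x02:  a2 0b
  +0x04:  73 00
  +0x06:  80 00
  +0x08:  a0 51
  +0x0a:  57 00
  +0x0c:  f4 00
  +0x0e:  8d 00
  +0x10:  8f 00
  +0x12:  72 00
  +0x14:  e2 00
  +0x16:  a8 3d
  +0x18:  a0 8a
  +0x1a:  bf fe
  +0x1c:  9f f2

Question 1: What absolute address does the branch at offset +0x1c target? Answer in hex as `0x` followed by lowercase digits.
0xd87e

off 0x1c: read 9f f2 as big → 0x9ff2
  top 4b → 0x9 → jsr [J]
  [11:0] imm=4082 (s12→-14) = $-14
  target = base 0xd86e + off 0x1c + 2 + imm -14 = 0xd87e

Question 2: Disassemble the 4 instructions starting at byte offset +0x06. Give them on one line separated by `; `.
off 0x06: read 80 00 as big → 0x8000
  top 4b → 0x8 → sum [RR]
  rd@[11:10]=0x0 ⇒ R0
  rs@[9:8]=0x0 ⇒ R0
off 0x08: read a0 51 as big → 0xa051
  top 4b → 0xa → andi [RI]
  rd@[11:10]=0x0 ⇒ R0
  imm@[9:0]=0x51 ⇒ $81
off 0x0a: read 57 00 as big → 0x5700
  top 4b → 0x5 → minus [RR]
  rd@[11:10]=0x1 ⇒ R1
  rs@[9:8]=0x3 ⇒ R3
off 0x0c: read f4 00 as big → 0xf400
  top 4b → 0xf → neg [R]
  rd@[11:10]=0x1 ⇒ R1

sum R0, R0; andi $81, R0; minus R3, R1; neg R1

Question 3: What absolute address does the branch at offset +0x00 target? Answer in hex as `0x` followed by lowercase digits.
0xd87a

off 0x00: read 90 0a as big → 0x900a
  opcode bits[15:12]=0x9: jsr/J
  imm@[11:0]=0xa ⇒ $10
  target = base 0xd86e + off 0x00 + 2 + imm 10 = 0xd87a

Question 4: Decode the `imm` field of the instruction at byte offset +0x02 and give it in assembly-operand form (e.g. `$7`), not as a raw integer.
$523

off 0x02: read a2 0b as big → 0xa20b
  opcode bits[15:12]=0xa: andi/RI
  [11:10] rd=0 = R0
  [9:0] imm=523 = $523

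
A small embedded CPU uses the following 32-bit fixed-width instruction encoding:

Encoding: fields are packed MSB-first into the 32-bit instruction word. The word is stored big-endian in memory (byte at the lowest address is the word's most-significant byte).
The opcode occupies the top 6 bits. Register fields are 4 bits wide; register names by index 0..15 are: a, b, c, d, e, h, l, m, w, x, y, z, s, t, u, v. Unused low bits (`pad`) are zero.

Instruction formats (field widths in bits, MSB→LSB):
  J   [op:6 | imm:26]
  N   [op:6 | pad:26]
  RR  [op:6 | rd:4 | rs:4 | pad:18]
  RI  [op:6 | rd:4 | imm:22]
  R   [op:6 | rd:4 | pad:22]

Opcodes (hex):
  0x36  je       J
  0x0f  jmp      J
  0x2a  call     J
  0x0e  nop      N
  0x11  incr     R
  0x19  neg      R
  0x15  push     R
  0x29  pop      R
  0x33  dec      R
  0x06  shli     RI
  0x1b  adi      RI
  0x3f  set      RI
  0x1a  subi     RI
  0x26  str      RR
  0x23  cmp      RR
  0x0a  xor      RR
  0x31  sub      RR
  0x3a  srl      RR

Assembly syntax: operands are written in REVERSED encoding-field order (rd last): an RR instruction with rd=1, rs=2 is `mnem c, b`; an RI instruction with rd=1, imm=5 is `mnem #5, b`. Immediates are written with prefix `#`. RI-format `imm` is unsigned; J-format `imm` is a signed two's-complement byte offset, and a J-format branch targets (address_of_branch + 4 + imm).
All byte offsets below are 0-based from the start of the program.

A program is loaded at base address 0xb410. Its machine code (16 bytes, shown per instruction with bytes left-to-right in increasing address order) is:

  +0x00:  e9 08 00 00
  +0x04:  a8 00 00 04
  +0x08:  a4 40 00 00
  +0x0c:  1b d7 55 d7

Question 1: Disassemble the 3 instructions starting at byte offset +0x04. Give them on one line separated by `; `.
@+04  big-endian(a8 00 00 04) = 0xa8000004
  op=0xa8000004>>26=0x2a ⇒ call (J)
  [25:0] imm=4 = #4
@+08  big-endian(a4 40 00 00) = 0xa4400000
  op=0xa4400000>>26=0x29 ⇒ pop (R)
  [25:22] rd=1 = b
@+0c  big-endian(1b d7 55 d7) = 0x1bd755d7
  op=0x1bd755d7>>26=0x6 ⇒ shli (RI)
  [25:22] rd=15 = v
  [21:0] imm=1529303 = #1529303

call #4; pop b; shli #1529303, v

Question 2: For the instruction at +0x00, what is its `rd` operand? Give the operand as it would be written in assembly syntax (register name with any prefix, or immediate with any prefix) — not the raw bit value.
+0x00: e9 08 00 00 ⇒ word 0xe9080000 (big)
  top 6b → 0x3a → srl [RR]
  rd@[25:22]=0x4 ⇒ e
  rs@[21:18]=0x2 ⇒ c

e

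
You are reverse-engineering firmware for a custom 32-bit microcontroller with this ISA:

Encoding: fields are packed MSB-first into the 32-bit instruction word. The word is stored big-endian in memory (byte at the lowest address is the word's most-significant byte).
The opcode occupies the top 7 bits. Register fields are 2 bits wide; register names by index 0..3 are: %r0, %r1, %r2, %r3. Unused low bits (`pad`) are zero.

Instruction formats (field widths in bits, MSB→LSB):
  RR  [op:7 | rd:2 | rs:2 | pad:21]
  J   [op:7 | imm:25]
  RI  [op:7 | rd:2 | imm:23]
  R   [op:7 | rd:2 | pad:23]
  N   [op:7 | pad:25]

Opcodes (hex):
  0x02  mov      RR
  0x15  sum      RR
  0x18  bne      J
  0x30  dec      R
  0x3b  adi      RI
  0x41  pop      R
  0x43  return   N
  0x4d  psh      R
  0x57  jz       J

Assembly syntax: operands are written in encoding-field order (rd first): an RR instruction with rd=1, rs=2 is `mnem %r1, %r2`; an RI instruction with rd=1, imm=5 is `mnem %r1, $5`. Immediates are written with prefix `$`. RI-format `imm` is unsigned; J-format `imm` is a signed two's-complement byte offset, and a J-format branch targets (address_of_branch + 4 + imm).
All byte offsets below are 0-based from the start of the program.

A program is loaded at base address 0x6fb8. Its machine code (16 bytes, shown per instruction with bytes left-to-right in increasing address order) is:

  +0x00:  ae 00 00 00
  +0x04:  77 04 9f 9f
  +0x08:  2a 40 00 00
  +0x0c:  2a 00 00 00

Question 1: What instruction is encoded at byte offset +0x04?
adi %r2, $303007

+0x04: 77 04 9f 9f ⇒ word 0x77049f9f (big)
  op=0x77049f9f>>25=0x3b ⇒ adi (RI)
  [24:23] rd=2 = %r2
  [22:0] imm=303007 = $303007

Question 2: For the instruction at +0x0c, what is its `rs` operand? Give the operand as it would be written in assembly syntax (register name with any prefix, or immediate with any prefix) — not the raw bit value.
[0c] 2a 00 00 00 → 0x2a000000
  top 7b → 0x15 → sum [RR]
  rd@[24:23]=0x0 ⇒ %r0
  rs@[22:21]=0x0 ⇒ %r0

%r0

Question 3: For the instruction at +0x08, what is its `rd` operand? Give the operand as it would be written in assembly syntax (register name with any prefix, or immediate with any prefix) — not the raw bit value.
@+08  big-endian(2a 40 00 00) = 0x2a400000
  op=0x2a400000>>25=0x15 ⇒ sum (RR)
  rd: (w>>23)&0x3=0x0 → %r0
  rs: (w>>21)&0x3=0x2 → %r2

%r0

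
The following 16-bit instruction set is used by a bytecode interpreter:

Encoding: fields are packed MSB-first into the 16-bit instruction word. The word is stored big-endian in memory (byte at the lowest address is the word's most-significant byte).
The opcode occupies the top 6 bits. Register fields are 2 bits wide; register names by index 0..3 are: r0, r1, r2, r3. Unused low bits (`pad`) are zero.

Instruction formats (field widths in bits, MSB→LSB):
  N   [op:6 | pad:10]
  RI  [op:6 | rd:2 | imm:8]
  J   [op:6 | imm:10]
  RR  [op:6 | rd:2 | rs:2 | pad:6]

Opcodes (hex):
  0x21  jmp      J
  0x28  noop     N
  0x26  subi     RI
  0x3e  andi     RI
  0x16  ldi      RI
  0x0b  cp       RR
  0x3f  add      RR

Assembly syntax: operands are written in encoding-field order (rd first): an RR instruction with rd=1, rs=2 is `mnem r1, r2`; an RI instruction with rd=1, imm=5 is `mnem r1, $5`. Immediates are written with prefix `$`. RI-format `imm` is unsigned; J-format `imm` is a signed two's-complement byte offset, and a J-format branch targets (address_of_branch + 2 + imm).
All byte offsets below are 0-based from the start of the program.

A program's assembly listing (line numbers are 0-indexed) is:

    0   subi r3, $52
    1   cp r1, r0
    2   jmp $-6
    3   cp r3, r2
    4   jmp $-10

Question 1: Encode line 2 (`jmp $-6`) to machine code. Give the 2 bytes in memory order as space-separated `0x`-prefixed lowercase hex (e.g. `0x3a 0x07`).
line 2 (jmp): pack op=0x21:6|imm=-6:10 = 0x87fa; big→ 87 fa

0x87 0xfa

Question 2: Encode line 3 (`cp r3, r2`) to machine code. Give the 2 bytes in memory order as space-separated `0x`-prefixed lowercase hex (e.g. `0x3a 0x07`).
L3: cp op=0xb:6|rd=3:2|rs=2:2|pad=0:6 ⇒ 0x2f80 ⇒ big 2f 80

0x2f 0x80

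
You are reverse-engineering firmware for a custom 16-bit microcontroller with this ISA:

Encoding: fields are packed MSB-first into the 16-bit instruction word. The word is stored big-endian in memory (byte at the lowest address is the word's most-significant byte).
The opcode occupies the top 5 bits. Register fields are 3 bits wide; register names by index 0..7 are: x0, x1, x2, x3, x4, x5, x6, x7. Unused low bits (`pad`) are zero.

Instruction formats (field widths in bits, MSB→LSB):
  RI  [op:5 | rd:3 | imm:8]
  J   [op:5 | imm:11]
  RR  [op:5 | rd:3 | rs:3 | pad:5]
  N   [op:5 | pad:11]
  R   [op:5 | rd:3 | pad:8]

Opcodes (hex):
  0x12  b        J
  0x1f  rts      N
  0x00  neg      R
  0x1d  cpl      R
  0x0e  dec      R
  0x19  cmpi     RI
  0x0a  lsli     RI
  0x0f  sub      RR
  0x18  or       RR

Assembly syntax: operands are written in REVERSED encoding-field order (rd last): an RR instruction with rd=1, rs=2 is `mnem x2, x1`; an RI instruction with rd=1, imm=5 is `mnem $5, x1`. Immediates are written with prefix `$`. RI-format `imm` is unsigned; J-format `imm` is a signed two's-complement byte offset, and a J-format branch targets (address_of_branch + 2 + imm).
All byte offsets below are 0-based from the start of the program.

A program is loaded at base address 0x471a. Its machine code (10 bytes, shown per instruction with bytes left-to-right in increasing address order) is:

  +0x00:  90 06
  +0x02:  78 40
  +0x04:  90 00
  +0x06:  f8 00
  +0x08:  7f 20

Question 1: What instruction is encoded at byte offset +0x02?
+0x02: 78 40 ⇒ word 0x7840 (big)
  top 5b → 0xf → sub [RR]
  rd@[10:8]=0x0 ⇒ x0
  rs@[7:5]=0x2 ⇒ x2

sub x2, x0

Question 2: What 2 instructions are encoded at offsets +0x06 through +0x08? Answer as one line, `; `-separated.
off 0x06: read f8 00 as big → 0xf800
  opcode bits[15:11]=0x1f: rts/N
off 0x08: read 7f 20 as big → 0x7f20
  opcode bits[15:11]=0xf: sub/RR
  rd@[10:8]=0x7 ⇒ x7
  rs@[7:5]=0x1 ⇒ x1

rts; sub x1, x7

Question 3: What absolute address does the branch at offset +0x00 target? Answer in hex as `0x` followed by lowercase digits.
@+00  big-endian(90 06) = 0x9006
  top 5b → 0x12 → b [J]
  [10:0] imm=6 = $6
  target = base 0x471a + off 0x00 + 2 + imm 6 = 0x4722

0x4722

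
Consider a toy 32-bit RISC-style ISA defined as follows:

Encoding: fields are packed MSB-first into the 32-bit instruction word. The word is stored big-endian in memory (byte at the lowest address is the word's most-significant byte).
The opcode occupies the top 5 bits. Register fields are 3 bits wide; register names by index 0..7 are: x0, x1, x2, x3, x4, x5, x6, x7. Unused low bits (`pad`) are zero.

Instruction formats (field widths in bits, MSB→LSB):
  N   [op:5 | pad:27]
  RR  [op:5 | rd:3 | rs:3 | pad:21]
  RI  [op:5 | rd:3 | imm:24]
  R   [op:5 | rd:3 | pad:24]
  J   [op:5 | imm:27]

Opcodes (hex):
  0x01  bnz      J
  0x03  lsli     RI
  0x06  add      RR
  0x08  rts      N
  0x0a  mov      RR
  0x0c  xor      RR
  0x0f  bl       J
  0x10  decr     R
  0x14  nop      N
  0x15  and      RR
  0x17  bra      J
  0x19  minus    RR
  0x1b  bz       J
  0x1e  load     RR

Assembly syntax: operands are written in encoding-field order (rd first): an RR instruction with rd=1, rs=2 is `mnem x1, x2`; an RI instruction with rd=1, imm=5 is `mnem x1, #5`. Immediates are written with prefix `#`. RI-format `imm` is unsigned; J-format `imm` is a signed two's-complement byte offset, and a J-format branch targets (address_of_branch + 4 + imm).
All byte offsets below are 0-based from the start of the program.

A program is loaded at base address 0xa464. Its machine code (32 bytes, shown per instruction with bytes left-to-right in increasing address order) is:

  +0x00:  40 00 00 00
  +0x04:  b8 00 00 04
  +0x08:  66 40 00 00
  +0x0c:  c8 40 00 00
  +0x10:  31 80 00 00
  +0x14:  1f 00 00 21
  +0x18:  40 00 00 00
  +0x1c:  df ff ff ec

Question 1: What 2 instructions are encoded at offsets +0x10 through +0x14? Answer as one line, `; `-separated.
+0x10: 31 80 00 00 ⇒ word 0x31800000 (big)
  op=0x31800000>>27=0x6 ⇒ add (RR)
  rd@[26:24]=0x1 ⇒ x1
  rs@[23:21]=0x4 ⇒ x4
+0x14: 1f 00 00 21 ⇒ word 0x1f000021 (big)
  op=0x1f000021>>27=0x3 ⇒ lsli (RI)
  rd@[26:24]=0x7 ⇒ x7
  imm@[23:0]=0x21 ⇒ #33

add x1, x4; lsli x7, #33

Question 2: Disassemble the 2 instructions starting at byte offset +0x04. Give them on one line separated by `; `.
@+04  big-endian(b8 00 00 04) = 0xb8000004
  opcode bits[31:27]=0x17: bra/J
  imm: (w>>0)&0x7ffffff=0x4 → #4
@+08  big-endian(66 40 00 00) = 0x66400000
  opcode bits[31:27]=0xc: xor/RR
  rd: (w>>24)&0x7=0x6 → x6
  rs: (w>>21)&0x7=0x2 → x2

bra #4; xor x6, x2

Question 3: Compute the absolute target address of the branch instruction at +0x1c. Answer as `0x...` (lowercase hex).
0xa470

off 0x1c: read df ff ff ec as big → 0xdfffffec
  top 5b → 0x1b → bz [J]
  [26:0] imm=134217708 (s27→-20) = #-20
  target = base 0xa464 + off 0x1c + 4 + imm -20 = 0xa470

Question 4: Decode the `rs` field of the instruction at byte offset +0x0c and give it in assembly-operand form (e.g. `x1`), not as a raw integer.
off 0x0c: read c8 40 00 00 as big → 0xc8400000
  op=0xc8400000>>27=0x19 ⇒ minus (RR)
  rd@[26:24]=0x0 ⇒ x0
  rs@[23:21]=0x2 ⇒ x2

x2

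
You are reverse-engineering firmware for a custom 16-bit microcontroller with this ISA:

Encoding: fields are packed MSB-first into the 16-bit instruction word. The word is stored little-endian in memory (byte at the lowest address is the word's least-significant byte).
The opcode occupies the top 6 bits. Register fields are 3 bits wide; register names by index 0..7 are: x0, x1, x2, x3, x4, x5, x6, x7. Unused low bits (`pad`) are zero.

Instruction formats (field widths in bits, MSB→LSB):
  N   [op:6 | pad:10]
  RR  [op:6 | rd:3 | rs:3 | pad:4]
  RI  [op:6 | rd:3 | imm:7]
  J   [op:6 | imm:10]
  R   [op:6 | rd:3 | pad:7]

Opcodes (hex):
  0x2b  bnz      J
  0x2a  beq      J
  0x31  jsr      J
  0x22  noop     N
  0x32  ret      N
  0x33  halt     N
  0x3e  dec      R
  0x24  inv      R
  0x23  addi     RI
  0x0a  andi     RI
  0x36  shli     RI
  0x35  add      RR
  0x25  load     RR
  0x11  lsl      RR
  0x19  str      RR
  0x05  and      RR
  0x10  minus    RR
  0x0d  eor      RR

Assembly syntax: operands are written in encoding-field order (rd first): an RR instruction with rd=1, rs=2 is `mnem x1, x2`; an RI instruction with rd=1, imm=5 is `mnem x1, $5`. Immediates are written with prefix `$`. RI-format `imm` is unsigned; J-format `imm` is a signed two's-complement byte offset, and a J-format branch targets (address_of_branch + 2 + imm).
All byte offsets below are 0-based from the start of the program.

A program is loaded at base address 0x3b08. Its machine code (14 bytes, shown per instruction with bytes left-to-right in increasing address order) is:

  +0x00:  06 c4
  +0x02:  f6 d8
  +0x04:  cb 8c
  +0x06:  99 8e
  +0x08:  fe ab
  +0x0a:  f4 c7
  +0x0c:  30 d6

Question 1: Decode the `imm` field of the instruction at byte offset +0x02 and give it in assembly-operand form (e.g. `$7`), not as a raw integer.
$118

+0x02: f6 d8 ⇒ word 0xd8f6 (little)
  op=0xd8f6>>10=0x36 ⇒ shli (RI)
  rd@[9:7]=0x1 ⇒ x1
  imm@[6:0]=0x76 ⇒ $118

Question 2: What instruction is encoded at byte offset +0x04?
off 0x04: read cb 8c as little → 0x8ccb
  opcode bits[15:10]=0x23: addi/RI
  [9:7] rd=1 = x1
  [6:0] imm=75 = $75

addi x1, $75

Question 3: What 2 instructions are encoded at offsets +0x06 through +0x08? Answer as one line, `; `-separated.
[06] 99 8e → 0x8e99
  opcode bits[15:10]=0x23: addi/RI
  rd: (w>>7)&0x7=0x5 → x5
  imm: (w>>0)&0x7f=0x19 → $25
[08] fe ab → 0xabfe
  opcode bits[15:10]=0x2a: beq/J
  imm: (w>>0)&0x3ff=0x3fe (s10→-2) → $-2

addi x5, $25; beq $-2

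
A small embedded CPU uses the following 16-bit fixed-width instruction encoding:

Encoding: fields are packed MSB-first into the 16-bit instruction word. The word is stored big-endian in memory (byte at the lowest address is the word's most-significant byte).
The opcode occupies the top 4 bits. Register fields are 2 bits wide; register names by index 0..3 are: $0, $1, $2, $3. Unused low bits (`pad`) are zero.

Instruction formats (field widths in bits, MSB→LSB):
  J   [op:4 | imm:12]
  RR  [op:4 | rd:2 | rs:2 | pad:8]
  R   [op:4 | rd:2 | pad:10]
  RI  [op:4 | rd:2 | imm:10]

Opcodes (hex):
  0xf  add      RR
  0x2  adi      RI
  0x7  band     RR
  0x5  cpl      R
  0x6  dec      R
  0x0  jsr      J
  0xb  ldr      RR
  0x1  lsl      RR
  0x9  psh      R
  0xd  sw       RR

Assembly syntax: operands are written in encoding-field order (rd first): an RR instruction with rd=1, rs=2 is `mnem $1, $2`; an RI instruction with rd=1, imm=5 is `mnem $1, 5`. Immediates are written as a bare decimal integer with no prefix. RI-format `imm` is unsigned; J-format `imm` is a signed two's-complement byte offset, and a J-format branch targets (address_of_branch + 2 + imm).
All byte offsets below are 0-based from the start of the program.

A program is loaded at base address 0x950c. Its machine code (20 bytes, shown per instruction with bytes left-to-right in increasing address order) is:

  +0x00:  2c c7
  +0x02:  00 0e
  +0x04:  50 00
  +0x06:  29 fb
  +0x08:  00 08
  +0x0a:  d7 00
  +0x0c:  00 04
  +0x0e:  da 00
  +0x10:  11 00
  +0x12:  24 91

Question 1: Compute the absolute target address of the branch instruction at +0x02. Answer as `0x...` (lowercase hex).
0x951e

+0x02: 00 0e ⇒ word 0x000e (big)
  op=0x000e>>12=0x0 ⇒ jsr (J)
  imm@[11:0]=0xe ⇒ 14
  target = base 0x950c + off 0x02 + 2 + imm 14 = 0x951e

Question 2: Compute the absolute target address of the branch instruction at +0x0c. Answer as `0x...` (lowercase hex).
0x951e

+0x0c: 00 04 ⇒ word 0x0004 (big)
  op=0x0004>>12=0x0 ⇒ jsr (J)
  imm: (w>>0)&0xfff=0x4 → 4
  target = base 0x950c + off 0x0c + 2 + imm 4 = 0x951e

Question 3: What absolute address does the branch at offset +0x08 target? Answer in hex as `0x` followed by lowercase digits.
0x951e

+0x08: 00 08 ⇒ word 0x0008 (big)
  op=0x0008>>12=0x0 ⇒ jsr (J)
  imm@[11:0]=0x8 ⇒ 8
  target = base 0x950c + off 0x08 + 2 + imm 8 = 0x951e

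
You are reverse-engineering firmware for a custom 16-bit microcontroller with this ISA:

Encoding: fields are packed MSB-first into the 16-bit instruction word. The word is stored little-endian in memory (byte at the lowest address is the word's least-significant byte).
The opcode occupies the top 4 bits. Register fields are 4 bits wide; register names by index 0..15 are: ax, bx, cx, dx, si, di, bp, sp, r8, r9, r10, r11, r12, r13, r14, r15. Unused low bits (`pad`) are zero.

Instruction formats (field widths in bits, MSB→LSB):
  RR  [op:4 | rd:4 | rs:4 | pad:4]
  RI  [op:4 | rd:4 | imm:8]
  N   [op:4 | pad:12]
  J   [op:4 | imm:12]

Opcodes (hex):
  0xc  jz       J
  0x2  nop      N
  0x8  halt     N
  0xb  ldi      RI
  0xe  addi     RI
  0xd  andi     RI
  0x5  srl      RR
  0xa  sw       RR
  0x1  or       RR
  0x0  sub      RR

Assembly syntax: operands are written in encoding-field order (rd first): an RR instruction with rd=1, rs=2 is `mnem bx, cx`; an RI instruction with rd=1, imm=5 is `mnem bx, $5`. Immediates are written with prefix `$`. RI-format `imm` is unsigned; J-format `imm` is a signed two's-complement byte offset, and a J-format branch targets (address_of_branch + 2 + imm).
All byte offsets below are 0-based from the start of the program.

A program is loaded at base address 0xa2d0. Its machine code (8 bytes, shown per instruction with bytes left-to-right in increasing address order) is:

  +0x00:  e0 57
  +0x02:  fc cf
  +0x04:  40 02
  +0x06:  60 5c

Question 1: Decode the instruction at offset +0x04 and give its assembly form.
[04] 40 02 → 0x0240
  top 4b → 0x0 → sub [RR]
  rd@[11:8]=0x2 ⇒ cx
  rs@[7:4]=0x4 ⇒ si

sub cx, si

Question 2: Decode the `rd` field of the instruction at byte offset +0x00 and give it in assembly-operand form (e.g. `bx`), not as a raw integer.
@+00  little-endian(e0 57) = 0x57e0
  op=0x57e0>>12=0x5 ⇒ srl (RR)
  rd@[11:8]=0x7 ⇒ sp
  rs@[7:4]=0xe ⇒ r14

sp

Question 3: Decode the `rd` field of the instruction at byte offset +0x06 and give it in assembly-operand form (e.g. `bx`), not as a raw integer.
r12

[06] 60 5c → 0x5c60
  top 4b → 0x5 → srl [RR]
  rd@[11:8]=0xc ⇒ r12
  rs@[7:4]=0x6 ⇒ bp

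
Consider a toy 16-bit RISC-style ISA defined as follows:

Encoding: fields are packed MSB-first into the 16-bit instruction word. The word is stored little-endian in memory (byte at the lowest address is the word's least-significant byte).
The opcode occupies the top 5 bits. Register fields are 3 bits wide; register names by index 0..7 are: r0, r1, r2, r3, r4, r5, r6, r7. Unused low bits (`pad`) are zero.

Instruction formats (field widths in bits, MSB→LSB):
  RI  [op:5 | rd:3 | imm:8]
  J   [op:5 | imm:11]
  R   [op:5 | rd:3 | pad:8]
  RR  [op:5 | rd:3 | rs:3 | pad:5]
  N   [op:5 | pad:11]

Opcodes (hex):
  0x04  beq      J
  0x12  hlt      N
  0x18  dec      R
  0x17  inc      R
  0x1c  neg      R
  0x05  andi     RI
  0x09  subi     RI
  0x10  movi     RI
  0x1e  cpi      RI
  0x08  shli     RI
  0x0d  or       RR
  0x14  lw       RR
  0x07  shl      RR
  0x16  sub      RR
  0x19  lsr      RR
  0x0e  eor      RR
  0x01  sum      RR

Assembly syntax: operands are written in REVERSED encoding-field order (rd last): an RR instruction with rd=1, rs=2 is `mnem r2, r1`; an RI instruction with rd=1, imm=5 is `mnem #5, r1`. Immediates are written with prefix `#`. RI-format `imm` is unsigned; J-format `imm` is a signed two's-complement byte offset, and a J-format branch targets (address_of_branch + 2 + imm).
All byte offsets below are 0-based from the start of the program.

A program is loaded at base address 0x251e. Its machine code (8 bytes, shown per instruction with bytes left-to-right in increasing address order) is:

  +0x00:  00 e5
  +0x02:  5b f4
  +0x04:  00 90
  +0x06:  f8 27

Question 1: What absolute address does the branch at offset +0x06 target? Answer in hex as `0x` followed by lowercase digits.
0x251e

+0x06: f8 27 ⇒ word 0x27f8 (little)
  top 5b → 0x4 → beq [J]
  [10:0] imm=2040 (s11→-8) = #-8
  target = base 0x251e + off 0x06 + 2 + imm -8 = 0x251e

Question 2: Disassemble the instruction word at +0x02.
cpi #91, r4

+0x02: 5b f4 ⇒ word 0xf45b (little)
  top 5b → 0x1e → cpi [RI]
  rd@[10:8]=0x4 ⇒ r4
  imm@[7:0]=0x5b ⇒ #91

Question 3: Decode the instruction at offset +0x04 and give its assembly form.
hlt

@+04  little-endian(00 90) = 0x9000
  top 5b → 0x12 → hlt [N]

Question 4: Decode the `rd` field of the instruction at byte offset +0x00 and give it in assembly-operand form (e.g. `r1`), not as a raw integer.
r5

@+00  little-endian(00 e5) = 0xe500
  opcode bits[15:11]=0x1c: neg/R
  rd@[10:8]=0x5 ⇒ r5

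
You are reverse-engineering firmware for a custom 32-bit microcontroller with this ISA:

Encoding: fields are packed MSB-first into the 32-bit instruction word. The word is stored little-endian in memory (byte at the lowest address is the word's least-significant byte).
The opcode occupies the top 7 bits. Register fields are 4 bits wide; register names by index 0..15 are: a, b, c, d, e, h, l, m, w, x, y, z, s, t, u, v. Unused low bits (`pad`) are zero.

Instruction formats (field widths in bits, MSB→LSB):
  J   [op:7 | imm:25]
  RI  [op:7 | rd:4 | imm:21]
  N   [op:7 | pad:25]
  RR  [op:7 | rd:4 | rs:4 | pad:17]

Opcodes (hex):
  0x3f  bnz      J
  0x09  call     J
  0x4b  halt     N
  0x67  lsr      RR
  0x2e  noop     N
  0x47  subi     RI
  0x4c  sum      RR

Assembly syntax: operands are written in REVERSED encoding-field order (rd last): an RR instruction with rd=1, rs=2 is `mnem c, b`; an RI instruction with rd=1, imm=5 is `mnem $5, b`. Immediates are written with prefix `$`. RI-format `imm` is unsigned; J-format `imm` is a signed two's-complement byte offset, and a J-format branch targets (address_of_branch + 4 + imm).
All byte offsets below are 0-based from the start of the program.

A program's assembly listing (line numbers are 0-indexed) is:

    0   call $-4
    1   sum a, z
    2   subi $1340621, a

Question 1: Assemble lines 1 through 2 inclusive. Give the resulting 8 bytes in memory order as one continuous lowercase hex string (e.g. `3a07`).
00006099cd74148e

line 1 (sum): pack op=0x4c:7|rd=11:4|rs=0:4|pad=0:17 = 0x99600000; little→ 00 00 60 99
line 2 (subi): pack op=0x47:7|rd=0:4|imm=1340621:21 = 0x8e1474cd; little→ cd 74 14 8e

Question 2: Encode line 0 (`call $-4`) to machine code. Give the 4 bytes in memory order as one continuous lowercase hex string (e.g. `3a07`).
line 0 (call): pack op=0x9:7|imm=-4:25 = 0x13fffffc; little→ fc ff ff 13

fcffff13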